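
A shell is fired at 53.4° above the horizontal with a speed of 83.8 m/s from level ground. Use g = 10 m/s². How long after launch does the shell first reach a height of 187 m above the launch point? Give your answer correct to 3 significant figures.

v_y0 = 83.8 sin 53.4° = 67.28 m/s.
Set y = v_y0 t − ½ g t² = 187: 5.000 t² − 67.28 t + 187 = 0.
t = [67.28 ± √(4527 − 3740)] / 10 = (67.28 ± 28.05) / 10, giving t = 3.92 s or t = 9.53 s.
The shell is on the way up at the first time, so t = 3.92 s.

3.92 s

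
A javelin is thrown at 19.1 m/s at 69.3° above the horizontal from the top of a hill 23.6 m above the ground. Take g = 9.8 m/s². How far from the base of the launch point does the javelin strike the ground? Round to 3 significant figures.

Components: v_x = 19.1 cos 69.3° = 6.751 m/s, v_y = 19.1 sin 69.3° = 17.87 m/s.
Vertical: 0 = 23.6 + 17.87 t − ½(9.8) t² ⇒ 4.900 t² − 17.87 t − 23.6 = 0.
t = [17.87 + √(319.3 + 462.6)] / 9.800 = 4.677 s.
Horizontal: R = v_x · t = 6.751 × 4.677 = 31.6 m.

31.6 m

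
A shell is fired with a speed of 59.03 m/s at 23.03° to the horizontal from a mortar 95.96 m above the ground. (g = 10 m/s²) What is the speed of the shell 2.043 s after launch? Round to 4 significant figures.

54.39 m/s

v_x = 59.03 cos 23.03° = 54.325 m/s (constant).
v_y(t) = 59.03 sin 23.03° − g t = 23.093 − 10 × 2.043 = 2.6630 m/s.
Speed = √(v_x² + v_y²) = √(2951.2 + 7.0916) = 54.39 m/s.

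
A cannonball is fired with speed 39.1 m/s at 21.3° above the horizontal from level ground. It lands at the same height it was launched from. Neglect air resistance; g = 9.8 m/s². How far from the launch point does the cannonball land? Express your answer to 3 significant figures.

For level ground, R = v₀² sin(2θ) / g.
sin(2 × 21.3°) = sin 42.60° = 0.6769.
R = (39.1)² × 0.6769 / 9.8 = 106 m.

106 m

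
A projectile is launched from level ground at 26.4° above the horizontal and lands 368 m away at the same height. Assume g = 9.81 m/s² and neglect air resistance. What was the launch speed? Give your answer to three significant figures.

67.3 m/s

On level ground, R = v₀² sin(2θ) / g, so v₀ = √(R g / sin 2θ).
sin(2 × 26.4°) = 0.7965.
v₀ = √(368 × 9.81 / 0.7965) = √4532 = 67.3 m/s.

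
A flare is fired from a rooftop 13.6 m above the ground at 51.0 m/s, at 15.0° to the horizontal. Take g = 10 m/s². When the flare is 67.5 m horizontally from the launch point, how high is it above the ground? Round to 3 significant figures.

22.3 m

v_x = 51.0 cos 15.0° = 49.26 m/s, v_y0 = 51.0 sin 15.0° = 13.20 m/s.
Time to reach x = 67.5 m: t = x / v_x = 67.5 / 49.26 = 1.370 s.
y = 13.6 + v_y0 t − ½ g t² = 13.6 + 13.20×1.370 − 5.000×1.370² = 22.3 m.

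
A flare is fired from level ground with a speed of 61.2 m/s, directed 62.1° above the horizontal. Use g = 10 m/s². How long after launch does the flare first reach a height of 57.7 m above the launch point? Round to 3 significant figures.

v_y0 = 61.2 sin 62.1° = 54.09 m/s.
Set y = v_y0 t − ½ g t² = 57.7: 5.000 t² − 54.09 t + 57.7 = 0.
t = [54.09 ± √(2926 − 1154)] / 10 = (54.09 ± 42.10) / 10, giving t = 1.20 s or t = 9.62 s.
The flare is on the way up at the first time, so t = 1.20 s.

1.20 s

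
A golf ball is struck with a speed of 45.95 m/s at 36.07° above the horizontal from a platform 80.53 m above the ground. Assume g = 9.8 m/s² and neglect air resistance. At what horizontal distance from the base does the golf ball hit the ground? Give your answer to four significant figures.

Components: v_x = 45.95 cos 36.07° = 37.141 m/s, v_y = 45.95 sin 36.07° = 27.054 m/s.
Vertical: 0 = 80.53 + 27.054 t − ½(9.8) t² ⇒ 4.900 t² − 27.054 t − 80.53 = 0.
t = [27.054 + √(731.92 + 1578.4)] / 9.800 = 7.6653 s.
Horizontal: R = v_x · t = 37.141 × 7.6653 = 284.7 m.

284.7 m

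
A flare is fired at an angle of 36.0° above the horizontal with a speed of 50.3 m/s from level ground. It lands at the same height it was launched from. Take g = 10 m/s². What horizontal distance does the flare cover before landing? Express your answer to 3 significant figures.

For level ground, R = v₀² sin(2θ) / g.
sin(2 × 36.0°) = sin 72.00° = 0.9511.
R = (50.3)² × 0.9511 / 10 = 241 m.

241 m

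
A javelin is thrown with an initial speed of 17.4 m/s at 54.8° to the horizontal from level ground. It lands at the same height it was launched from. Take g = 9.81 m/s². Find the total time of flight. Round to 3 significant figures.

2.90 s

Vertical component: v_y = 17.4 sin 54.8° = 14.22 m/s.
For a projectile landing at launch height, time of flight is t = 2 v_y / g = 2 × 14.22 / 9.81 = 2.90 s.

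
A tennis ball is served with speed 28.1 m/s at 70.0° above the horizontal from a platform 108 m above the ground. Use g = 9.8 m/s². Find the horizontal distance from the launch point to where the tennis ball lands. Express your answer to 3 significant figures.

Components: v_x = 28.1 cos 70.0° = 9.611 m/s, v_y = 28.1 sin 70.0° = 26.41 m/s.
Vertical: 0 = 108 + 26.41 t − ½(9.8) t² ⇒ 4.900 t² − 26.41 t − 108 = 0.
t = [26.41 + √(697.5 + 2117)] / 9.800 = 8.108 s.
Horizontal: R = v_x · t = 9.611 × 8.108 = 77.9 m.

77.9 m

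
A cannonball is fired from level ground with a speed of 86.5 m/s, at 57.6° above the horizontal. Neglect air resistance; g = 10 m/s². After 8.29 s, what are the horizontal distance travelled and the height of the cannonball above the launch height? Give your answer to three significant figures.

x = 384 m, y = 262 m

v_x = 86.5 cos 57.6° = 46.35 m/s; v_y0 = 86.5 sin 57.6° = 73.03 m/s.
x = v_x t = 46.35 × 8.29 = 384 m.
y = v_y0 t − ½ g t² = 73.03×8.29 − 5.000×8.29² = 262 m.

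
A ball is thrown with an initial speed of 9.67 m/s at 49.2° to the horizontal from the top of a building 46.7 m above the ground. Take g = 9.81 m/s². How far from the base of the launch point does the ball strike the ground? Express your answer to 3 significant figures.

24.8 m

Components: v_x = 9.67 cos 49.2° = 6.319 m/s, v_y = 9.67 sin 49.2° = 7.320 m/s.
Vertical: 0 = 46.7 + 7.320 t − ½(9.81) t² ⇒ 4.905 t² − 7.320 t − 46.7 = 0.
t = [7.320 + √(53.58 + 916.3)] / 9.810 = 3.921 s.
Horizontal: R = v_x · t = 6.319 × 3.921 = 24.8 m.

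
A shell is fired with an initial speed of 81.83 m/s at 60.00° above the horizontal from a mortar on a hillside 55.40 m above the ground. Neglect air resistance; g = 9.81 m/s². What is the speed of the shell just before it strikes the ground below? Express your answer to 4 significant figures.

88.22 m/s

v_x = 81.83 cos 60.00° = 40.915 m/s is unchanged throughout.
For the vertical component, v_y² = v_y0² + 2 g h = (70.867)² + 2×9.81×55.40 = 6109.1, so |v_y| = 78.161 m/s.
Impact speed = √(v_x² + v_y²) = √(1674.0 + 6109.1) = 88.22 m/s.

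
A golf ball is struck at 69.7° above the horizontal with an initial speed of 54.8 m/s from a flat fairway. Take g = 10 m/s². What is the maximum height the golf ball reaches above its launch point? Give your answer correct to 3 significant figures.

Vertical component of launch velocity: v_y = 54.8 sin 69.7° = 51.40 m/s.
At the highest point the vertical velocity is zero, so v_y² = 2 g h_max.
h_max = (51.40)² / (2 × 10) = 2642 / 20.00 = 132 m.

132 m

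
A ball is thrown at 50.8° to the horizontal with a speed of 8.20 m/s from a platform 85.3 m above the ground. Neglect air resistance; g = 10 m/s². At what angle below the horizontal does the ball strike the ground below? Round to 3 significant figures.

82.9°

v_x = 8.20 cos 50.8° = 5.183 m/s.
At impact |v_y| = √(v_y0² + 2 g h) = √(6.355² + 2×10×85.3) = 41.79 m/s.
Angle below horizontal = arctan(|v_y| / v_x) = arctan(41.79 / 5.183) = 82.9°.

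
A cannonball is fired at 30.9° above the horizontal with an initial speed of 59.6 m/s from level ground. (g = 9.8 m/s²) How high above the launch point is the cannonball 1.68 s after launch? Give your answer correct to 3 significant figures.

37.6 m

v_y0 = 59.6 sin 30.9° = 30.61 m/s.
y(t) = v_y0 t − ½ g t² = 30.61×1.68 − 4.900×1.68² = 37.6 m.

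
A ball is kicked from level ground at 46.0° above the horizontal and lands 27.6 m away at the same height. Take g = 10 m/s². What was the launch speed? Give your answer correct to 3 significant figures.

On level ground, R = v₀² sin(2θ) / g, so v₀ = √(R g / sin 2θ).
sin(2 × 46.0°) = 0.9994.
v₀ = √(27.6 × 10 / 0.9994) = √276.2 = 16.6 m/s.

16.6 m/s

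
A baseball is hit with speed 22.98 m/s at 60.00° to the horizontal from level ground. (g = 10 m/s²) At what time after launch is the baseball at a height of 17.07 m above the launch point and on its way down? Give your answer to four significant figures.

2.729 s

v_y0 = 22.98 sin 60.00° = 19.901 m/s.
Set y = v_y0 t − ½ g t² = 17.07: 5.000 t² − 19.901 t + 17.07 = 0.
t = [19.901 ± √(396.05 − 341.40)] / 10 = (19.901 ± 7.3926) / 10, giving t = 1.251 s or t = 2.729 s.
On the way down corresponds to the larger root: t = 2.729 s.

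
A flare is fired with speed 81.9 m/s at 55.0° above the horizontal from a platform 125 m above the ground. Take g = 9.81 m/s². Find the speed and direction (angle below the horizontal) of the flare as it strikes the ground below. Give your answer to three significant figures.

95.7 m/s at 60.6° below the horizontal

v_x = 81.9 cos 55.0° = 46.98 m/s (constant).
|v_y| at impact = √((67.09)² + 2×9.81×125) = 83.39 m/s.
Speed = √(46.98² + 83.39²) = 95.7 m/s; angle = arctan(83.39/46.98) = 60.6° below horizontal.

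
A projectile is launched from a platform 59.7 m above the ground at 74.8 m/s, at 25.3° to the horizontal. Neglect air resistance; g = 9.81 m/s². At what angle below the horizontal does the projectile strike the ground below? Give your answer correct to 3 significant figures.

34.7°

v_x = 74.8 cos 25.3° = 67.63 m/s.
At impact |v_y| = √(v_y0² + 2 g h) = √(31.97² + 2×9.81×59.7) = 46.83 m/s.
Angle below horizontal = arctan(|v_y| / v_x) = arctan(46.83 / 67.63) = 34.7°.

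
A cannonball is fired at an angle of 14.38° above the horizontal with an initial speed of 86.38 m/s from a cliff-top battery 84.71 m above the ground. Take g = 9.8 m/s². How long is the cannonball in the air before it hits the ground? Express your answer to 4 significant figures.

Vertical component: v_y = 86.38 sin 14.38° = 21.453 m/s.
Taking up as positive with launch at y = 84.71 m, landing at y = 0: 0 = 84.71 + 21.453 t − ½(9.8) t².
Solving 4.900 t² − 21.453 t − 84.71 = 0 gives t = [21.453 + √(21.453² + 4·4.900·84.71)] / 9.800 = 6.888 s.

6.888 s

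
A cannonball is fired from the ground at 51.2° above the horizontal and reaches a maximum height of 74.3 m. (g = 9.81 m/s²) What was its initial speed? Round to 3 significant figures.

At maximum height v_y = 0, so (v₀ sin θ)² = 2 g H.
v₀ sin 51.2° = √(2 × 9.81 × 74.3) = 38.18 m/s.
v₀ = 38.18 / sin 51.2° = 38.18 / 0.7793 = 49.0 m/s.

49.0 m/s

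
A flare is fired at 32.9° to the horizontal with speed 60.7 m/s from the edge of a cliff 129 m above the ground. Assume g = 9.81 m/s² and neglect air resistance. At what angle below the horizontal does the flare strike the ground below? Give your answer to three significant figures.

49.7°

v_x = 60.7 cos 32.9° = 50.96 m/s.
At impact |v_y| = √(v_y0² + 2 g h) = √(32.97² + 2×9.81×129) = 60.15 m/s.
Angle below horizontal = arctan(|v_y| / v_x) = arctan(60.15 / 50.96) = 49.7°.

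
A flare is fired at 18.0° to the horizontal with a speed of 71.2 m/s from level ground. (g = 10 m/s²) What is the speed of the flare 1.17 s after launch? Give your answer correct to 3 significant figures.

68.5 m/s

v_x = 71.2 cos 18.0° = 67.72 m/s (constant).
v_y(t) = 71.2 sin 18.0° − g t = 22.00 − 10 × 1.17 = 10.30 m/s.
Speed = √(v_x² + v_y²) = √(4586 + 106.1) = 68.5 m/s.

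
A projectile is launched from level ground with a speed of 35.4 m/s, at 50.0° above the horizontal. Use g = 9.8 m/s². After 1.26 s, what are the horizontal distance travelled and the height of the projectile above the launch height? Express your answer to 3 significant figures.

x = 28.7 m, y = 26.4 m

v_x = 35.4 cos 50.0° = 22.75 m/s; v_y0 = 35.4 sin 50.0° = 27.12 m/s.
x = v_x t = 22.75 × 1.26 = 28.7 m.
y = v_y0 t − ½ g t² = 27.12×1.26 − 4.900×1.26² = 26.4 m.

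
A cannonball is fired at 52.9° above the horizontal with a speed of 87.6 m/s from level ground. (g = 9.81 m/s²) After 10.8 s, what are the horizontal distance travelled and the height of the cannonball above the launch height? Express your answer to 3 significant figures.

x = 571 m, y = 182 m

v_x = 87.6 cos 52.9° = 52.84 m/s; v_y0 = 87.6 sin 52.9° = 69.87 m/s.
x = v_x t = 52.84 × 10.8 = 571 m.
y = v_y0 t − ½ g t² = 69.87×10.8 − 4.905×10.8² = 182 m.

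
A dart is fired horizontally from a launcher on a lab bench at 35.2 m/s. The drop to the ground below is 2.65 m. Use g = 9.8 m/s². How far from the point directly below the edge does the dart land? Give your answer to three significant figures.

25.9 m

Initial vertical velocity is zero, so the fall time comes from h = ½ g t²: t = √(2 × 2.65 / 9.8) = 0.7354 s.
Horizontal motion is uniform at 35.2 m/s, so x = 35.2 × 0.7354 = 25.9 m.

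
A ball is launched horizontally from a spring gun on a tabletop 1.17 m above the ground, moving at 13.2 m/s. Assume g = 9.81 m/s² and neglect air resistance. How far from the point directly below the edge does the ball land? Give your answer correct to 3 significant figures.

Initial vertical velocity is zero, so the fall time comes from h = ½ g t²: t = √(2 × 1.17 / 9.81) = 0.4884 s.
Horizontal motion is uniform at 13.2 m/s, so x = 13.2 × 0.4884 = 6.45 m.

6.45 m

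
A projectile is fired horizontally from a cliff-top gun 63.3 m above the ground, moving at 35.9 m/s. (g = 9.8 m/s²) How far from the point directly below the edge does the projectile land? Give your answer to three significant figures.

129 m

Initial vertical velocity is zero, so the fall time comes from h = ½ g t²: t = √(2 × 63.3 / 9.8) = 3.594 s.
Horizontal motion is uniform at 35.9 m/s, so x = 35.9 × 3.594 = 129 m.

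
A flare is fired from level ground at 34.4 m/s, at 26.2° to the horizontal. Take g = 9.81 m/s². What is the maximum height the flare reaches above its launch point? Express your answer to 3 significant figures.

Vertical component of launch velocity: v_y = 34.4 sin 26.2° = 15.19 m/s.
At the highest point the vertical velocity is zero, so v_y² = 2 g h_max.
h_max = (15.19)² / (2 × 9.81) = 230.7 / 19.62 = 11.8 m.

11.8 m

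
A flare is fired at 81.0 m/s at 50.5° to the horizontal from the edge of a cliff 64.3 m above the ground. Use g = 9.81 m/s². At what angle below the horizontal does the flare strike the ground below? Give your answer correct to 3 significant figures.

54.4°

v_x = 81.0 cos 50.5° = 51.52 m/s.
At impact |v_y| = √(v_y0² + 2 g h) = √(62.50² + 2×9.81×64.3) = 71.89 m/s.
Angle below horizontal = arctan(|v_y| / v_x) = arctan(71.89 / 51.52) = 54.4°.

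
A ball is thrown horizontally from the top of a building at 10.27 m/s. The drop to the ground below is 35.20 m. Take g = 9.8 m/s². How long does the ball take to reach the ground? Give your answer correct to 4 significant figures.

The horizontal speed doesn't affect the fall. With v_y0 = 0, h = ½ g t².
t = √(2 × 35.20 / 9.8) = √7.1837 = 2.680 s.

2.680 s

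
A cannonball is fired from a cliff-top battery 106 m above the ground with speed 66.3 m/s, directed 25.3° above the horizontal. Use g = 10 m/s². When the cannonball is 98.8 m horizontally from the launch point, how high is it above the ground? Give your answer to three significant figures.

v_x = 66.3 cos 25.3° = 59.94 m/s, v_y0 = 66.3 sin 25.3° = 28.33 m/s.
Time to reach x = 98.8 m: t = x / v_x = 98.8 / 59.94 = 1.648 s.
y = 106 + v_y0 t − ½ g t² = 106 + 28.33×1.648 − 5.000×1.648² = 139 m.

139 m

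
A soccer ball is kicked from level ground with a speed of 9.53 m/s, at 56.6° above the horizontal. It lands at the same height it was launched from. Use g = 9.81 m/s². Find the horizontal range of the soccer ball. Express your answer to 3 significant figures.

8.51 m

For level ground, R = v₀² sin(2θ) / g.
sin(2 × 56.6°) = sin 113.2° = 0.9191.
R = (9.53)² × 0.9191 / 9.81 = 8.51 m.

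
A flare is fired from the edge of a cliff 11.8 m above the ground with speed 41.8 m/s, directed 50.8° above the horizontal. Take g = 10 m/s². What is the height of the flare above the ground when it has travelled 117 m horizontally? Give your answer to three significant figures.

v_x = 41.8 cos 50.8° = 26.42 m/s, v_y0 = 41.8 sin 50.8° = 32.39 m/s.
Time to reach x = 117 m: t = x / v_x = 117 / 26.42 = 4.428 s.
y = 11.8 + v_y0 t − ½ g t² = 11.8 + 32.39×4.428 − 5.000×4.428² = 57.2 m.

57.2 m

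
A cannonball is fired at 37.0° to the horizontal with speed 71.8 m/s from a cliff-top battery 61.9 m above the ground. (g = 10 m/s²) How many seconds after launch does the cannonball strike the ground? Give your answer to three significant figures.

Vertical component: v_y = 71.8 sin 37.0° = 43.21 m/s.
Taking up as positive with launch at y = 61.9 m, landing at y = 0: 0 = 61.9 + 43.21 t − ½(10) t².
Solving 5.000 t² − 43.21 t − 61.9 = 0 gives t = [43.21 + √(43.21² + 4·5.000·61.9)] / 10.00 = 9.89 s.

9.89 s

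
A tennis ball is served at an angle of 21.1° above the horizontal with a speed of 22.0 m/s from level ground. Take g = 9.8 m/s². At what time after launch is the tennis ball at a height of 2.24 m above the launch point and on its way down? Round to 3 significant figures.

v_y0 = 22.0 sin 21.1° = 7.920 m/s.
Set y = v_y0 t − ½ g t² = 2.24: 4.900 t² − 7.920 t + 2.24 = 0.
t = [7.920 ± √(62.73 − 43.90)] / 9.8 = (7.920 ± 4.339) / 9.8, giving t = 0.365 s or t = 1.25 s.
On the way down corresponds to the larger root: t = 1.25 s.

1.25 s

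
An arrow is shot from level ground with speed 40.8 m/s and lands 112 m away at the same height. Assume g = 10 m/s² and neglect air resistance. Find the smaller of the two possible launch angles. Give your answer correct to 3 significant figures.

21.1°

Level-ground range: R = v₀² sin(2θ)/g ⇒ sin 2θ = R g / v₀² = 112×10/40.8² = 0.6728.
2θ = arcsin(0.6728) = 42.28° or 180° − 42.28° = 137.72°.
So θ = 21.1° or θ = 68.9°.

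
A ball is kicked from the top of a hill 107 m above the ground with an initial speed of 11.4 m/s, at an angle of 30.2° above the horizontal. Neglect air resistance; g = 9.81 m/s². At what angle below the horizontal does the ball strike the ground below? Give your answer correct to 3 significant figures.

v_x = 11.4 cos 30.2° = 9.853 m/s.
At impact |v_y| = √(v_y0² + 2 g h) = √(5.734² + 2×9.81×107) = 46.18 m/s.
Angle below horizontal = arctan(|v_y| / v_x) = arctan(46.18 / 9.853) = 78.0°.

78.0°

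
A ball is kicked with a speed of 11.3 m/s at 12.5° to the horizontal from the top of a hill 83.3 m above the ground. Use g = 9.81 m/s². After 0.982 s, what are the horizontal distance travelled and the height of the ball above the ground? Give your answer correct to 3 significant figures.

v_x = 11.3 cos 12.5° = 11.03 m/s; v_y0 = 11.3 sin 12.5° = 2.446 m/s.
x = v_x t = 11.03 × 0.982 = 10.8 m.
y = 83.3 + v_y0 t − ½ g t² = 81.0 m.

x = 10.8 m, y = 81.0 m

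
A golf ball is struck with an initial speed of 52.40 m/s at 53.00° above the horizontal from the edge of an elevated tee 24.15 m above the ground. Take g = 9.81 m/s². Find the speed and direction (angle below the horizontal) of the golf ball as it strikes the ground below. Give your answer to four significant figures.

v_x = 52.40 cos 53.00° = 31.535 m/s (constant).
|v_y| at impact = √((41.849)² + 2×9.81×24.15) = 47.172 m/s.
Speed = √(31.535² + 47.172²) = 56.74 m/s; angle = arctan(47.172/31.535) = 56.24° below horizontal.

56.74 m/s at 56.24° below the horizontal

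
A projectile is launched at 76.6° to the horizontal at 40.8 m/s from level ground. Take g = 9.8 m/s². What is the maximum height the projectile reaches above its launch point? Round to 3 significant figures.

Vertical component of launch velocity: v_y = 40.8 sin 76.6° = 39.69 m/s.
At the highest point the vertical velocity is zero, so v_y² = 2 g h_max.
h_max = (39.69)² / (2 × 9.8) = 1575 / 19.60 = 80.4 m.

80.4 m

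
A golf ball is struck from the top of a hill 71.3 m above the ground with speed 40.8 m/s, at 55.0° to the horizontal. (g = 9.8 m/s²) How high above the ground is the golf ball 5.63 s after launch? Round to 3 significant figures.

v_y0 = 40.8 sin 55.0° = 33.42 m/s.
y(t) = 71.3 + v_y0 t − ½ g t² = 71.3 + 33.42×5.63 − ½×9.8×5.63² = 104 m.

104 m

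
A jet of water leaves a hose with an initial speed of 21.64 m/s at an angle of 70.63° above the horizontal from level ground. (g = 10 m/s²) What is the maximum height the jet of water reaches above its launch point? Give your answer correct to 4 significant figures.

20.84 m

Vertical component of launch velocity: v_y = 21.64 sin 70.63° = 20.415 m/s.
At the highest point the vertical velocity is zero, so v_y² = 2 g h_max.
h_max = (20.415)² / (2 × 10) = 416.77 / 20.00 = 20.84 m.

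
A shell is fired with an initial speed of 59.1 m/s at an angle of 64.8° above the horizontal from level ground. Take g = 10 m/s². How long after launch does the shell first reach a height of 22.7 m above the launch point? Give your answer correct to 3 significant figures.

v_y0 = 59.1 sin 64.8° = 53.48 m/s.
Set y = v_y0 t − ½ g t² = 22.7: 5.000 t² − 53.48 t + 22.7 = 0.
t = [53.48 ± √(2860 − 454.0)] / 10 = (53.48 ± 49.05) / 10, giving t = 0.443 s or t = 10.3 s.
The shell is on the way up at the first time, so t = 0.443 s.

0.443 s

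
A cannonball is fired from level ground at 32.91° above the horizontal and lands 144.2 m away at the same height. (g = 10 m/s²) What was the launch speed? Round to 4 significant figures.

On level ground, R = v₀² sin(2θ) / g, so v₀ = √(R g / sin 2θ).
sin(2 × 32.91°) = 0.9123.
v₀ = √(144.2 × 10 / 0.9123) = √1580.6 = 39.76 m/s.

39.76 m/s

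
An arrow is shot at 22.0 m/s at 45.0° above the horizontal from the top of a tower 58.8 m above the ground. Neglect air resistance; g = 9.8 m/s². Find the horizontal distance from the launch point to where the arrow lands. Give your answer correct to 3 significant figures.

Components: v_x = 22.0 cos 45.0° = 15.56 m/s, v_y = 22.0 sin 45.0° = 15.56 m/s.
Vertical: 0 = 58.8 + 15.56 t − ½(9.8) t² ⇒ 4.900 t² − 15.56 t − 58.8 = 0.
t = [15.56 + √(242.1 + 1152)] / 9.800 = 5.398 s.
Horizontal: R = v_x · t = 15.56 × 5.398 = 84.0 m.

84.0 m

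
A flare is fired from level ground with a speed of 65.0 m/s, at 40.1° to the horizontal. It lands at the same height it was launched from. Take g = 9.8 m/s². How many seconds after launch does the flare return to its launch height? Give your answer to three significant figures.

8.54 s

Vertical component: v_y = 65.0 sin 40.1° = 41.87 m/s.
For a projectile landing at launch height, time of flight is t = 2 v_y / g = 2 × 41.87 / 9.8 = 8.54 s.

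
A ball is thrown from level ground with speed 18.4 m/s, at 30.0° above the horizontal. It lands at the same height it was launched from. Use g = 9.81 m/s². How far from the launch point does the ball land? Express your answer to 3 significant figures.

29.9 m

For level ground, R = v₀² sin(2θ) / g.
sin(2 × 30.0°) = sin 60.00° = 0.8660.
R = (18.4)² × 0.8660 / 9.81 = 29.9 m.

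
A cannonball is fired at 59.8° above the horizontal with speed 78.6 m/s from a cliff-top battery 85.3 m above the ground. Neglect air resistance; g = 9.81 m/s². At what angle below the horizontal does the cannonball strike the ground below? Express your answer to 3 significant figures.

63.5°

v_x = 78.6 cos 59.8° = 39.54 m/s.
At impact |v_y| = √(v_y0² + 2 g h) = √(67.93² + 2×9.81×85.3) = 79.30 m/s.
Angle below horizontal = arctan(|v_y| / v_x) = arctan(79.30 / 39.54) = 63.5°.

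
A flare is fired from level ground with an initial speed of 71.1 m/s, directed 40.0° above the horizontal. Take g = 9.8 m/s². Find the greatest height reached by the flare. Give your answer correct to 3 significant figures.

107 m

Vertical component of launch velocity: v_y = 71.1 sin 40.0° = 45.70 m/s.
At the highest point the vertical velocity is zero, so v_y² = 2 g h_max.
h_max = (45.70)² / (2 × 9.8) = 2088 / 19.60 = 107 m.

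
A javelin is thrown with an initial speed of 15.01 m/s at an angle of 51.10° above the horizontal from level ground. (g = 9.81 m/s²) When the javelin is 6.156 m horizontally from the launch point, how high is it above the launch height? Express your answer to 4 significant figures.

v_x = 15.01 cos 51.10° = 9.4257 m/s, v_y0 = 15.01 sin 51.10° = 11.681 m/s.
Time to reach x = 6.156 m: t = x / v_x = 6.156 / 9.4257 = 0.65311 s.
y = v_y0 t − ½ g t² = 11.681×0.65311 − 4.905×0.65311² = 5.537 m.

5.537 m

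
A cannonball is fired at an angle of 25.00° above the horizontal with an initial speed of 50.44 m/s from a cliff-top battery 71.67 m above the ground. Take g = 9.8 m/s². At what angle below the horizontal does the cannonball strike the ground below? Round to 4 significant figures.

43.33°

v_x = 50.44 cos 25.00° = 45.714 m/s.
At impact |v_y| = √(v_y0² + 2 g h) = √(21.317² + 2×9.8×71.67) = 43.118 m/s.
Angle below horizontal = arctan(|v_y| / v_x) = arctan(43.118 / 45.714) = 43.33°.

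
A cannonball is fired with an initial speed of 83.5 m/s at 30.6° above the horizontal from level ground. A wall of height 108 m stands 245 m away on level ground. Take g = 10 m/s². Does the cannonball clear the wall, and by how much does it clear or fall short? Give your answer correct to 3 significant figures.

No — it falls 21.2 m short of clearing the wall.

v_x = 83.5 cos 30.6° = 71.87 m/s; v_y0 = 83.5 sin 30.6° = 42.50 m/s.
Time to reach the wall: t = 245 / 71.87 = 3.409 s.
Height at that point: y = 42.50×3.409 − 5.000×3.409² = 86.78 m.
That is 108 − 86.78 = 21.2 m below the top of the wall, so the cannonball does not clear it.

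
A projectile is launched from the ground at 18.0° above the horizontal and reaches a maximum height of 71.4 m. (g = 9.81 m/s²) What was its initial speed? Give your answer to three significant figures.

121 m/s

At maximum height v_y = 0, so (v₀ sin θ)² = 2 g H.
v₀ sin 18.0° = √(2 × 9.81 × 71.4) = 37.43 m/s.
v₀ = 37.43 / sin 18.0° = 37.43 / 0.3090 = 121 m/s.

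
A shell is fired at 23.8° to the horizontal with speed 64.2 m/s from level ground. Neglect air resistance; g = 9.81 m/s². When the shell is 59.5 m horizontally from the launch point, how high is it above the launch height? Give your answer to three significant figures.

21.2 m

v_x = 64.2 cos 23.8° = 58.74 m/s, v_y0 = 64.2 sin 23.8° = 25.91 m/s.
Time to reach x = 59.5 m: t = x / v_x = 59.5 / 58.74 = 1.013 s.
y = v_y0 t − ½ g t² = 25.91×1.013 − 4.905×1.013² = 21.2 m.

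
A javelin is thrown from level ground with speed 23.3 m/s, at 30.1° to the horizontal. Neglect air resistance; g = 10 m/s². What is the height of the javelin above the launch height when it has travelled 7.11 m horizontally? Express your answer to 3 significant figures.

v_x = 23.3 cos 30.1° = 20.16 m/s, v_y0 = 23.3 sin 30.1° = 11.69 m/s.
Time to reach x = 7.11 m: t = x / v_x = 7.11 / 20.16 = 0.3527 s.
y = v_y0 t − ½ g t² = 11.69×0.3527 − 5.000×0.3527² = 3.50 m.

3.50 m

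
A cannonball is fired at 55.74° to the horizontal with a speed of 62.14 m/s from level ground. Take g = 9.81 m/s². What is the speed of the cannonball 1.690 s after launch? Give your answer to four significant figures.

v_x = 62.14 cos 55.74° = 34.982 m/s (constant).
v_y(t) = 62.14 sin 55.74° − g t = 51.358 − 9.81 × 1.690 = 34.779 m/s.
Speed = √(v_x² + v_y²) = √(1223.7 + 1209.6) = 49.33 m/s.

49.33 m/s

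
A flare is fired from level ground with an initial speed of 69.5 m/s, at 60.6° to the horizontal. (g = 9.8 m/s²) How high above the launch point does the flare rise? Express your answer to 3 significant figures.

Vertical component of launch velocity: v_y = 69.5 sin 60.6° = 60.55 m/s.
At the highest point the vertical velocity is zero, so v_y² = 2 g h_max.
h_max = (60.55)² / (2 × 9.8) = 3666 / 19.60 = 187 m.

187 m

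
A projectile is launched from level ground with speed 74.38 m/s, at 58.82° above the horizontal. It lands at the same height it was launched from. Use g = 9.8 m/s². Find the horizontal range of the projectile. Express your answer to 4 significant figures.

For level ground, R = v₀² sin(2θ) / g.
sin(2 × 58.82°) = sin 117.64° = 0.8859.
R = (74.38)² × 0.8859 / 9.8 = 500.1 m.

500.1 m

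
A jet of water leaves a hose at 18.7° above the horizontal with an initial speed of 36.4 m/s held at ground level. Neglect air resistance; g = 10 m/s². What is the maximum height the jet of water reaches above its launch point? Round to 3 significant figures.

6.81 m

Vertical component of launch velocity: v_y = 36.4 sin 18.7° = 11.67 m/s.
At the highest point the vertical velocity is zero, so v_y² = 2 g h_max.
h_max = (11.67)² / (2 × 10) = 136.2 / 20.00 = 6.81 m.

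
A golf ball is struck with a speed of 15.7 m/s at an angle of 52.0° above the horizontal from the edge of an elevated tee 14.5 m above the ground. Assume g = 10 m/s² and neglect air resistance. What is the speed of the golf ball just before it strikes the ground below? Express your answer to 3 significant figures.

v_x = 15.7 cos 52.0° = 9.666 m/s is unchanged throughout.
For the vertical component, v_y² = v_y0² + 2 g h = (12.37)² + 2×10×14.5 = 443.0, so |v_y| = 21.05 m/s.
Impact speed = √(v_x² + v_y²) = √(93.43 + 443.0) = 23.2 m/s.

23.2 m/s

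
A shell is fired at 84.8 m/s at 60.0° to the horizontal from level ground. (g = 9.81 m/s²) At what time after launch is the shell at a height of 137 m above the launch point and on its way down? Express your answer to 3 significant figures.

12.8 s

v_y0 = 84.8 sin 60.0° = 73.44 m/s.
Set y = v_y0 t − ½ g t² = 137: 4.905 t² − 73.44 t + 137 = 0.
t = [73.44 ± √(5393 − 2688)] / 9.81 = (73.44 ± 52.01) / 9.81, giving t = 2.18 s or t = 12.8 s.
On the way down corresponds to the larger root: t = 12.8 s.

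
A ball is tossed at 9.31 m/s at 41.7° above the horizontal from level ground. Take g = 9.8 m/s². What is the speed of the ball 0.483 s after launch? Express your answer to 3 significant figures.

7.10 m/s

v_x = 9.31 cos 41.7° = 6.951 m/s (constant).
v_y(t) = 9.31 sin 41.7° − g t = 6.193 − 9.8 × 0.483 = 1.460 m/s.
Speed = √(v_x² + v_y²) = √(48.32 + 2.132) = 7.10 m/s.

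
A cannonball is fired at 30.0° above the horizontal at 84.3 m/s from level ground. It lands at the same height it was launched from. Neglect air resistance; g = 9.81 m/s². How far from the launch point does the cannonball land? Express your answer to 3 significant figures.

Components: v_x = 84.3 cos 30.0° = 73.01 m/s, v_y = 84.3 sin 30.0° = 42.15 m/s.
Time of flight (same landing height): t = 2 v_y / g = 2 × 42.15 / 9.81 = 8.593 s.
Range: R = v_x · t = 73.01 × 8.593 = 627 m.

627 m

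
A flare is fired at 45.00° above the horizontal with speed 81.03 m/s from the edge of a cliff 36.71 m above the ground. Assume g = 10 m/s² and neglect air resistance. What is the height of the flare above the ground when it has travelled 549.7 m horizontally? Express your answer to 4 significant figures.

126.2 m

v_x = 81.03 cos 45.00° = 57.297 m/s, v_y0 = 81.03 sin 45.00° = 57.297 m/s.
Time to reach x = 549.7 m: t = x / v_x = 549.7 / 57.297 = 9.5939 s.
y = 36.71 + v_y0 t − ½ g t² = 36.71 + 57.297×9.5939 − 5.000×9.5939² = 126.2 m.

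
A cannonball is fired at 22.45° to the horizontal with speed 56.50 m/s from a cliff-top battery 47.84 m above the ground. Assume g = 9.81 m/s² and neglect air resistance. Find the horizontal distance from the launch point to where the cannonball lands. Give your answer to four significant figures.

Components: v_x = 56.50 cos 22.45° = 52.218 m/s, v_y = 56.50 sin 22.45° = 21.576 m/s.
Vertical: 0 = 47.84 + 21.576 t − ½(9.81) t² ⇒ 4.905 t² − 21.576 t − 47.84 = 0.
t = [21.576 + √(465.52 + 938.62)] / 9.810 = 6.0191 s.
Horizontal: R = v_x · t = 52.218 × 6.0191 = 314.3 m.

314.3 m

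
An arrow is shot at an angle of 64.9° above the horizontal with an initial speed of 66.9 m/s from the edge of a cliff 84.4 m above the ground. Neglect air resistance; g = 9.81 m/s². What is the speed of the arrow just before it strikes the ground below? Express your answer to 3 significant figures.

v_x = 66.9 cos 64.9° = 28.38 m/s is unchanged throughout.
For the vertical component, v_y² = v_y0² + 2 g h = (60.58)² + 2×9.81×84.4 = 5326, so |v_y| = 72.98 m/s.
Impact speed = √(v_x² + v_y²) = √(805.4 + 5326) = 78.3 m/s.

78.3 m/s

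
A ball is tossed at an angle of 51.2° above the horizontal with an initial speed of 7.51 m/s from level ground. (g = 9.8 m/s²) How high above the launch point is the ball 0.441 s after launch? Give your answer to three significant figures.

v_y0 = 7.51 sin 51.2° = 5.853 m/s.
y(t) = v_y0 t − ½ g t² = 5.853×0.441 − 4.900×0.441² = 1.63 m.

1.63 m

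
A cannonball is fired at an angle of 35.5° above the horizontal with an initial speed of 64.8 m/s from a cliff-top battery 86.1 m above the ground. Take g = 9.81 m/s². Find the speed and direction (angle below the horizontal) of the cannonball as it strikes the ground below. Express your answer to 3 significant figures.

76.7 m/s at 46.6° below the horizontal

v_x = 64.8 cos 35.5° = 52.75 m/s (constant).
|v_y| at impact = √((37.63)² + 2×9.81×86.1) = 55.73 m/s.
Speed = √(52.75² + 55.73²) = 76.7 m/s; angle = arctan(55.73/52.75) = 46.6° below horizontal.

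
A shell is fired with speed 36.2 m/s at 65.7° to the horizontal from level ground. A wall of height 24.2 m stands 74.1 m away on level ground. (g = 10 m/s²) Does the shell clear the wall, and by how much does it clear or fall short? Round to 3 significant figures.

v_x = 36.2 cos 65.7° = 14.90 m/s; v_y0 = 36.2 sin 65.7° = 32.99 m/s.
Time to reach the wall: t = 74.1 / 14.90 = 4.973 s.
Height at that point: y = 32.99×4.973 − 5.000×4.973² = 40.41 m.
That is 40.41 − 24.2 = 16.2 m above the top of the wall, so the shell clears it.

Yes — it clears the wall by 16.2 m.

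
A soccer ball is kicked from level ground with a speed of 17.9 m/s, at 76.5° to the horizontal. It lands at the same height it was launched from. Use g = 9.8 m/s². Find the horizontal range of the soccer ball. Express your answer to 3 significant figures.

14.8 m

For level ground, R = v₀² sin(2θ) / g.
sin(2 × 76.5°) = sin 153.0° = 0.4540.
R = (17.9)² × 0.4540 / 9.8 = 14.8 m.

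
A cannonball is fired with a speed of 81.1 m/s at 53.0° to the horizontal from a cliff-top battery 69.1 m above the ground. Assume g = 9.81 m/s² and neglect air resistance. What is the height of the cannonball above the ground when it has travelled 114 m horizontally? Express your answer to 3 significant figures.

194 m

v_x = 81.1 cos 53.0° = 48.81 m/s, v_y0 = 81.1 sin 53.0° = 64.77 m/s.
Time to reach x = 114 m: t = x / v_x = 114 / 48.81 = 2.336 s.
y = 69.1 + v_y0 t − ½ g t² = 69.1 + 64.77×2.336 − 4.905×2.336² = 194 m.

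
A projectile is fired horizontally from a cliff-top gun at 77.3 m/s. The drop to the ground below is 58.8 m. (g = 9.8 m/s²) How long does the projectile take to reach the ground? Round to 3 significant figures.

3.46 s

The horizontal speed doesn't affect the fall. With v_y0 = 0, h = ½ g t².
t = √(2 × 58.8 / 9.8) = √12.00 = 3.46 s.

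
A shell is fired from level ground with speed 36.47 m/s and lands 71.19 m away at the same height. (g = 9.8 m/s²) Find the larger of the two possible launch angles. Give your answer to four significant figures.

Level-ground range: R = v₀² sin(2θ)/g ⇒ sin 2θ = R g / v₀² = 71.19×9.8/36.47² = 0.5245.
2θ = arcsin(0.5245) = 31.635° or 180° − 31.635° = 148.365°.
So θ = 15.82° or θ = 74.18°.

74.18°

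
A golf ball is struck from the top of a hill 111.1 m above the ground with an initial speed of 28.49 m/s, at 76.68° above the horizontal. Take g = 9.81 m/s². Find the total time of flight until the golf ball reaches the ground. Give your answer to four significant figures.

Vertical component: v_y = 28.49 sin 76.68° = 27.724 m/s.
Taking up as positive with launch at y = 111.1 m, landing at y = 0: 0 = 111.1 + 27.724 t − ½(9.81) t².
Solving 4.905 t² − 27.724 t − 111.1 = 0 gives t = [27.724 + √(27.724² + 4·4.905·111.1)] / 9.810 = 8.361 s.

8.361 s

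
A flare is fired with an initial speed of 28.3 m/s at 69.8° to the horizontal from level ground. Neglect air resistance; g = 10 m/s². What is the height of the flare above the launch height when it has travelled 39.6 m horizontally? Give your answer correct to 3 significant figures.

v_x = 28.3 cos 69.8° = 9.772 m/s, v_y0 = 28.3 sin 69.8° = 26.56 m/s.
Time to reach x = 39.6 m: t = x / v_x = 39.6 / 9.772 = 4.052 s.
y = v_y0 t − ½ g t² = 26.56×4.052 − 5.000×4.052² = 25.5 m.

25.5 m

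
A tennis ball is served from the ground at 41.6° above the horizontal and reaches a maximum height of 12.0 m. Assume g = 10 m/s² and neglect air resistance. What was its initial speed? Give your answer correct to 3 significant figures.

23.3 m/s

At maximum height v_y = 0, so (v₀ sin θ)² = 2 g H.
v₀ sin 41.6° = √(2 × 10 × 12.0) = 15.49 m/s.
v₀ = 15.49 / sin 41.6° = 15.49 / 0.6639 = 23.3 m/s.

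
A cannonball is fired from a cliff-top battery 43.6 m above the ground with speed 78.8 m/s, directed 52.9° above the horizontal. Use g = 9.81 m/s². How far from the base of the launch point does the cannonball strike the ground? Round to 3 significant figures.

Components: v_x = 78.8 cos 52.9° = 47.53 m/s, v_y = 78.8 sin 52.9° = 62.85 m/s.
Vertical: 0 = 43.6 + 62.85 t − ½(9.81) t² ⇒ 4.905 t² − 62.85 t − 43.6 = 0.
t = [62.85 + √(3950 + 855.4)] / 9.810 = 13.47 s.
Horizontal: R = v_x · t = 47.53 × 13.47 = 640 m.

640 m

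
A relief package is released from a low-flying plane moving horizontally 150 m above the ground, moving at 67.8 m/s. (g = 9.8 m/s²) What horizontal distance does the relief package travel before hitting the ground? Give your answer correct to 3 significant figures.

Initial vertical velocity is zero, so the fall time comes from h = ½ g t²: t = √(2 × 150 / 9.8) = 5.533 s.
Horizontal motion is uniform at 67.8 m/s, so x = 67.8 × 5.533 = 375 m.

375 m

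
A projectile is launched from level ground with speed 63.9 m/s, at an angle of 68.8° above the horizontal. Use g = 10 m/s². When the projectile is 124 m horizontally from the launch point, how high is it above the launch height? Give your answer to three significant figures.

v_x = 63.9 cos 68.8° = 23.11 m/s, v_y0 = 63.9 sin 68.8° = 59.58 m/s.
Time to reach x = 124 m: t = x / v_x = 124 / 23.11 = 5.366 s.
y = v_y0 t − ½ g t² = 59.58×5.366 − 5.000×5.366² = 176 m.

176 m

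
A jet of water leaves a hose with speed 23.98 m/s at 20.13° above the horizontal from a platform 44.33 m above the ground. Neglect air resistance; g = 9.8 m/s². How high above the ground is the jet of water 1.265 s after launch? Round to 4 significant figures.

v_y0 = 23.98 sin 20.13° = 8.2527 m/s.
y(t) = 44.33 + v_y0 t − ½ g t² = 44.33 + 8.2527×1.265 − ½×9.8×1.265² = 46.93 m.

46.93 m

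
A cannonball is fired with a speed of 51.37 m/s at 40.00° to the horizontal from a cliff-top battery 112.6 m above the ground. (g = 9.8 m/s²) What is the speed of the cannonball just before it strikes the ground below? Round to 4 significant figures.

69.61 m/s

v_x = 51.37 cos 40.00° = 39.352 m/s is unchanged throughout.
For the vertical component, v_y² = v_y0² + 2 g h = (33.020)² + 2×9.8×112.6 = 3297.3, so |v_y| = 57.422 m/s.
Impact speed = √(v_x² + v_y²) = √(1548.6 + 3297.3) = 69.61 m/s.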